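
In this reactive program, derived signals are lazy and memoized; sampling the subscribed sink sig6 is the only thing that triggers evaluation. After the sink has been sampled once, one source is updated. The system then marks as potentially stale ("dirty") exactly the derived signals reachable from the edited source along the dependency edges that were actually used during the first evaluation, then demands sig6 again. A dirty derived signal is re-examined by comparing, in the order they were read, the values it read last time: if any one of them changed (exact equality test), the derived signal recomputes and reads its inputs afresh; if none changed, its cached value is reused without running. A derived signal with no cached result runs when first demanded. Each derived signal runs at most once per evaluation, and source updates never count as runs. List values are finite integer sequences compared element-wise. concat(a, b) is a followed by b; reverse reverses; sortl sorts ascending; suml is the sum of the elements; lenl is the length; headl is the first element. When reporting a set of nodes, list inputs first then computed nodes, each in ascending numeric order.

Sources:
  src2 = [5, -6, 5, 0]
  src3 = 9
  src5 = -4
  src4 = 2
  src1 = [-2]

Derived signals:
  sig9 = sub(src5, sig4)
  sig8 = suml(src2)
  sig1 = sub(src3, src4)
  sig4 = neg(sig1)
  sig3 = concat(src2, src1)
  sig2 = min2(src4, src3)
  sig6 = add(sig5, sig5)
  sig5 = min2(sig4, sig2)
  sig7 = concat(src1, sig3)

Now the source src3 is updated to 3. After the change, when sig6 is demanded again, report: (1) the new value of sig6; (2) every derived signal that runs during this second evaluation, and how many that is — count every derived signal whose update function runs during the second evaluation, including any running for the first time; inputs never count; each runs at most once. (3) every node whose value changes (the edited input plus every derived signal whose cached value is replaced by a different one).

Demanding sig6 again yields -2.
5 derived signals run: sig1, sig2, sig4, sig5, sig6.
The nodes whose values change: src3, sig1, sig4, sig5, sig6.

First demand of the output computes:
  sig1 = sub(9, 2) = 7
  sig2 = min2(2, 9) = 2
  sig4 = neg(7) = -7
  sig5 = min2(-7, 2) = -7
  sig6 = add(-7, -7) = -14

After the edit, cleaning proceeds:
  sig1: a read changed (src3 9->3) — executes, giving 1.
  sig2: a read changed (src3 9->3) — executes, giving 2 — identical to its old value.
  sig4: a read changed (sig1 7->1) — executes, giving -1.
  sig5: a read changed (sig4 -7->-1) — executes, giving -1.
  sig6: a read changed (sig5 -7->-1; sig5 -7->-1) — executes, giving -2.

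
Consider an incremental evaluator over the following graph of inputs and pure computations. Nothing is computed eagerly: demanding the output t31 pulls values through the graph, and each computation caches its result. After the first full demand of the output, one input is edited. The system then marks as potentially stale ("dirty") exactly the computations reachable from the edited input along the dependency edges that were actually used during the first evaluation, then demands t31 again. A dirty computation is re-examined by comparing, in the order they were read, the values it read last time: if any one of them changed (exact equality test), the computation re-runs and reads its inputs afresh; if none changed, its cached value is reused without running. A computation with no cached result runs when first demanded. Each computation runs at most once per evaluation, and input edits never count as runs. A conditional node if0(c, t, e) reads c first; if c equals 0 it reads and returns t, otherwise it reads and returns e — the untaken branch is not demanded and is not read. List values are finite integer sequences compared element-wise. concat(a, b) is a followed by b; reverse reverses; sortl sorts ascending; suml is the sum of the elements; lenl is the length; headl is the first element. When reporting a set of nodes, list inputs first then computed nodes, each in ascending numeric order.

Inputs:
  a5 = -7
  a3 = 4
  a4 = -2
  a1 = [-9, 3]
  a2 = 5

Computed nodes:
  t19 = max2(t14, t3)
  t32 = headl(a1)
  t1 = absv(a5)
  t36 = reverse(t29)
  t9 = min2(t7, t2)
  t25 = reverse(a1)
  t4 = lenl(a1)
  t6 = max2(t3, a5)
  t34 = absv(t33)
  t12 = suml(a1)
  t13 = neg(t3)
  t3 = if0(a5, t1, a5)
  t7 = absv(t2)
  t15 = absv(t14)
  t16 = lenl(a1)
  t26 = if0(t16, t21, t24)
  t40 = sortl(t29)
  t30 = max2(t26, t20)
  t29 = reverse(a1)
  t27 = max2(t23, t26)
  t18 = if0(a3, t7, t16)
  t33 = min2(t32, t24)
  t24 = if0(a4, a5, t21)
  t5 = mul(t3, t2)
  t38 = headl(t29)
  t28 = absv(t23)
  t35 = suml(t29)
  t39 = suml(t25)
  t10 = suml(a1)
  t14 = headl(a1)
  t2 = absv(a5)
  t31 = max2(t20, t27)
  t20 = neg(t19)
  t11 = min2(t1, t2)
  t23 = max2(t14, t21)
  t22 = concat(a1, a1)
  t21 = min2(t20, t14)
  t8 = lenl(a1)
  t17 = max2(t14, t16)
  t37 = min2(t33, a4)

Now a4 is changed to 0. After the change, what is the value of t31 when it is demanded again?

t31 now evaluates to 7.

Initial pass — values computed on the first demand:
  t3 = if0(a5=-7 -> else branch a5) = -7
  t14 = headl([-9, 3]) = -9
  t16 = lenl([-9, 3]) = 2
  t19 = max2(-9, -7) = -7
  t20 = neg(-7) = 7
  t21 = min2(7, -9) = -9
  t23 = max2(-9, -9) = -9
  t24 = if0(a4=-2 -> else branch t21) = -9
  t26 = if0(t16=2 -> else branch t24) = -9
  t27 = max2(-9, -9) = -9
  t31 = max2(7, -9) = 7

Second demand — change propagation:
  t24: re-runs because a4 -2->0; new result -7.
  t26: re-runs because t24 -9->-7; new result -7.
  t27: re-runs because t26 -9->-7; new result -7.
  t31: re-runs because t27 -9->-7; new result 7 (unchanged).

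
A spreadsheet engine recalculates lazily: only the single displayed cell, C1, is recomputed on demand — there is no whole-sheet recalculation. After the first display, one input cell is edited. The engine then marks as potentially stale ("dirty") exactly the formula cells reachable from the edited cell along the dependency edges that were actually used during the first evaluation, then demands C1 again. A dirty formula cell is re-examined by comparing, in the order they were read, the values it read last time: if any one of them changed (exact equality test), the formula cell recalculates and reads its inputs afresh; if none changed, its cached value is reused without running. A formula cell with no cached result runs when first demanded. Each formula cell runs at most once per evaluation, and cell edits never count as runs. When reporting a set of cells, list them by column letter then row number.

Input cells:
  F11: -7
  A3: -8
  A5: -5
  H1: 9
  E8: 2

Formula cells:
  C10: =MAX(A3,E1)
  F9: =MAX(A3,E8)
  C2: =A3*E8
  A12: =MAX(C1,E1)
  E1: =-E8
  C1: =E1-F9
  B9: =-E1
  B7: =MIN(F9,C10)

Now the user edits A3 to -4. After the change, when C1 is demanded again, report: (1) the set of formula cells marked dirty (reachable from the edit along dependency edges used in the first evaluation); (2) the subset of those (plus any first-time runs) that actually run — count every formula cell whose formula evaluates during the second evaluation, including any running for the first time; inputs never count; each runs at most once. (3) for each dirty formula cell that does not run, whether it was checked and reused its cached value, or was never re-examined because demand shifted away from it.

Marked dirty: C1, F9.
Formula cells that run: F9 — 1 in total.
Checked but reused from cache: C1.
Key observation: the change is absorbed at F9 — it re-runs but produces the same value, and the output's value is unchanged.

First evaluation (everything demanded from the output):
  E1 = -(2) = -2
  F9 = MAX(-8, 2) = 2
  C1 = -2 - 2 = -4

Propagation after the edit:
  F9: runs — A3 -8->-4; result 2 (same value as before).
  C1: checked — values it read are unchanged (E1 unchanged, F9 unchanged); reused cached -4 without running.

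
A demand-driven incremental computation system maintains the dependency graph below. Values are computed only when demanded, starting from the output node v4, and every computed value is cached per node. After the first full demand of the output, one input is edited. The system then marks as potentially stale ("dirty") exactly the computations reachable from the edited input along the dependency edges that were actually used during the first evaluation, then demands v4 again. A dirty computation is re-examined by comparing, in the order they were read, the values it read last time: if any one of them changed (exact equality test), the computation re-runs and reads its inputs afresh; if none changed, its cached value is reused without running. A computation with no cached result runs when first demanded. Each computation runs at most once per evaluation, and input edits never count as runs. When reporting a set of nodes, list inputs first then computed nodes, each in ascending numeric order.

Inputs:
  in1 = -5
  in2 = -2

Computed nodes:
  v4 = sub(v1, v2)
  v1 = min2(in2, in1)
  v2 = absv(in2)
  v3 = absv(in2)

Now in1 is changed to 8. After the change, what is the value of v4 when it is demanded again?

First evaluation (everything demanded from the output):
  v1 = min2(-2, -5) = -5
  v2 = absv(-2) = 2
  v4 = sub(-5, 2) = -7

Propagation after the edit:
  v1: runs — in1 -5->8; result -2.
  v4: runs — v1 -5->-2; result -4.

New value of v4: -4.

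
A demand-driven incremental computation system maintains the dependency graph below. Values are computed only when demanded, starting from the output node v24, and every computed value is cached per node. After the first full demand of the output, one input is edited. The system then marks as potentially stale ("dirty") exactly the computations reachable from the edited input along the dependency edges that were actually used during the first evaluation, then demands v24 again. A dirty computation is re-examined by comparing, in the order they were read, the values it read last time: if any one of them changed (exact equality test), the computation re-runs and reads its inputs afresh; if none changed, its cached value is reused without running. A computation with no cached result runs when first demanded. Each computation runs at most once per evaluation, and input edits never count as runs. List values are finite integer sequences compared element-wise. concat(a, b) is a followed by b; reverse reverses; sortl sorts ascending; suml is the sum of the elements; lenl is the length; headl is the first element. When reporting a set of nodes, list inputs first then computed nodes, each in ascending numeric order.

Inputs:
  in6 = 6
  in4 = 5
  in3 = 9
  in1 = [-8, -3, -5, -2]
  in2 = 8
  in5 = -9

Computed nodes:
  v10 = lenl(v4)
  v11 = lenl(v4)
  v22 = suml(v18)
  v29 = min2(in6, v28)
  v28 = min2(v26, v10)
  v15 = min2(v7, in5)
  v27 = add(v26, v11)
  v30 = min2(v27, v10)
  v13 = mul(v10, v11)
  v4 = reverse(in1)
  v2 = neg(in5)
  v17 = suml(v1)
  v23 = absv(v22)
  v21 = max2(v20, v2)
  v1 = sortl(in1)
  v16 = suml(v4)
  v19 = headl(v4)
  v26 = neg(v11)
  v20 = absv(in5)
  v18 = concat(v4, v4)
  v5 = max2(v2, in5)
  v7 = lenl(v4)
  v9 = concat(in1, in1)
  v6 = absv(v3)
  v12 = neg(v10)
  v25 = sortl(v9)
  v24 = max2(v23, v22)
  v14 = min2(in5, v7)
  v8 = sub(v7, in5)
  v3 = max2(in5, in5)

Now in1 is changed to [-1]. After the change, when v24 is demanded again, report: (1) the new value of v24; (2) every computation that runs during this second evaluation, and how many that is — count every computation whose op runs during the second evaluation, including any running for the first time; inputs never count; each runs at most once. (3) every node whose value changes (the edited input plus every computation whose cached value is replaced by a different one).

New value of v24: 2.
Computations that run: v4, v18, v22, v23, v24 — 5 in total.
Values that change: in1, v4, v18, v22, v23, v24.

First evaluation (everything demanded from the output):
  v4 = reverse([-8, -3, -5, -2]) = [-2, -5, -3, -8]
  v18 = concat([-2, -5, -3, -8], [-2, -5, -3, -8]) = [-2, -5, -3, -8, -2, -5, -3, -8]
  v22 = suml([-2, -5, -3, -8, -2, -5, -3, -8]) = -36
  v23 = absv(-36) = 36
  v24 = max2(36, -36) = 36

Propagation after the edit:
  v4: runs — in1 [-8, -3, -5, -2]->[-1]; result [-1].
  v18: runs — v4 [-2, -5, -3, -8]->[-1]; v4 [-2, -5, -3, -8]->[-1]; result [-1, -1].
  v22: runs — v18 [-2, -5, -3, -8, -2, -5, -3, -8]->[-1, -1]; result -2.
  v23: runs — v22 -36->-2; result 2.
  v24: runs — v23 36->2; v22 -36->-2; result 2.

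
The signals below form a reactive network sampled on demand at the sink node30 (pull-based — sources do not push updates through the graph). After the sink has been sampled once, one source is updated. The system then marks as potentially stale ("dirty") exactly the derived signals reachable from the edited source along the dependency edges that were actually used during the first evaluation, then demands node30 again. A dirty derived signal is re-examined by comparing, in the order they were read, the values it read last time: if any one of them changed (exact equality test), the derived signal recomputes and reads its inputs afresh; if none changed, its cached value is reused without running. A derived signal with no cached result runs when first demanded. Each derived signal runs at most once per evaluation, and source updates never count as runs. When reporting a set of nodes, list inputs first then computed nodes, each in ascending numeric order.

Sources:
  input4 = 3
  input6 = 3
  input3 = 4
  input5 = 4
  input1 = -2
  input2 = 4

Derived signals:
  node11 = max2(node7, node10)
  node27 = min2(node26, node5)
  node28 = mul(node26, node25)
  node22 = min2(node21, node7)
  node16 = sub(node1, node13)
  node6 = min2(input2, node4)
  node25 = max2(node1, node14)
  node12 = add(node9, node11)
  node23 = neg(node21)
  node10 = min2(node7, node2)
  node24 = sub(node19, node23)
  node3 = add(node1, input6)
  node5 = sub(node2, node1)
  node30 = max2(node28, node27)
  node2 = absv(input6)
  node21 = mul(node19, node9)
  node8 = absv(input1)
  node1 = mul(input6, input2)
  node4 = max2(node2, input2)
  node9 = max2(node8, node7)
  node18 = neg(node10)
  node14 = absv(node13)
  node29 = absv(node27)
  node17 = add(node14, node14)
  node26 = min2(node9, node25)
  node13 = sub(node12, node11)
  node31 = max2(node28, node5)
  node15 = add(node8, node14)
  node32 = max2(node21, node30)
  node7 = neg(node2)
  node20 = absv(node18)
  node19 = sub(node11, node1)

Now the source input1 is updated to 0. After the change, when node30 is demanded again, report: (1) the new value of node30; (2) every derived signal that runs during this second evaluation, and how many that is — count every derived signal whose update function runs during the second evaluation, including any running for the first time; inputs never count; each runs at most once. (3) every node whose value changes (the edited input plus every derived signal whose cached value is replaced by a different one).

Initial pass — values computed on the first demand:
  node1 = mul(3, 4) = 12
  node2 = absv(3) = 3
  node5 = sub(3, 12) = -9
  node7 = neg(3) = -3
  node8 = absv(-2) = 2
  node9 = max2(2, -3) = 2
  node10 = min2(-3, 3) = -3
  node11 = max2(-3, -3) = -3
  node12 = add(2, -3) = -1
  node13 = sub(-1, -3) = 2
  node14 = absv(2) = 2
  node25 = max2(12, 2) = 12
  node26 = min2(2, 12) = 2
  node27 = min2(2, -9) = -9
  node28 = mul(2, 12) = 24
  node30 = max2(24, -9) = 24

Second demand — change propagation:
  node8: re-runs because input1 -2->0; new result 0.
  node9: re-runs because node8 2->0; new result 0.
  node12: re-runs because node9 2->0; new result -3.
  node13: re-runs because node12 -1->-3; new result 0.
  node14: re-runs because node13 2->0; new result 0.
  node25: re-runs because node14 2->0; new result 12 (unchanged).
  node26: re-runs because node9 2->0; new result 0.
  node27: re-runs because node26 2->0; new result -9 (unchanged).
  node28: re-runs because node26 2->0; new result 0.
  node30: re-runs because node28 24->0; new result 0.

node30 now evaluates to 0.
Run set: node8, node9, node12, node13, node14, node25, node26, node27, node28, node30 (10 run).
Changed values: input1, node8, node9, node12, node13, node14, node26, node28, node30.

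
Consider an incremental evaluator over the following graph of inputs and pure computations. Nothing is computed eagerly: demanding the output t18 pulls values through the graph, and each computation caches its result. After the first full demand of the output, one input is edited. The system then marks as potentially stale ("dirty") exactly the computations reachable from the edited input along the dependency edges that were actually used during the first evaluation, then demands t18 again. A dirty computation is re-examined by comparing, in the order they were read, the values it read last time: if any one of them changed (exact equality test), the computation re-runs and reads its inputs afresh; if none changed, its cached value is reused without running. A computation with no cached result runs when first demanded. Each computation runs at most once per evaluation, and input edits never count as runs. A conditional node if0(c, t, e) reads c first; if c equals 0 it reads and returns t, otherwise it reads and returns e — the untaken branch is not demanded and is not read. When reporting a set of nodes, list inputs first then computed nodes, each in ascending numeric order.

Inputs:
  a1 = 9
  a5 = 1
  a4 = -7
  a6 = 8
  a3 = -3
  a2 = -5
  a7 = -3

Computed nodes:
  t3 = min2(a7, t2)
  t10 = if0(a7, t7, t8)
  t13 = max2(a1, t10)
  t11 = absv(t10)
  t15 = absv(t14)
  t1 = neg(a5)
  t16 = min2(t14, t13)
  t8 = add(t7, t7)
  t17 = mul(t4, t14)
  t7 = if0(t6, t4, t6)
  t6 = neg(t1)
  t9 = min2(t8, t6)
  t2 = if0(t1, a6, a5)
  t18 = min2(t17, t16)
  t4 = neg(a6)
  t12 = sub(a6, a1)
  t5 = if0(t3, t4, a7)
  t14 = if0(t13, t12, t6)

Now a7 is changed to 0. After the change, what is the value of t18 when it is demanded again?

t18 now evaluates to -8.
The important point: t13 recomputes to an identical value, and the output ends up unchanged.

Initial pass — values computed on the first demand:
  t1 = neg(1) = -1
  t4 = neg(8) = -8
  t6 = neg(-1) = 1
  t7 = if0(t6=1 -> else branch t6) = 1
  t8 = add(1, 1) = 2
  t10 = if0(a7=-3 -> else branch t8) = 2
  t13 = max2(9, 2) = 9
  t14 = if0(t13=9 -> else branch t6) = 1
  t16 = min2(1, 9) = 1
  t17 = mul(-8, 1) = -8
  t18 = min2(-8, 1) = -8

Second demand — change propagation:
  t10: re-runs because a7 -3->0; new result 1.
  t13: re-runs because t10 2->1; new result 9 (unchanged).
  t14: re-examined; everything it read last time is the same (t13 unchanged, t6 unchanged) — cache 1 kept, no run.
  t16: re-examined; everything it read last time is the same (t14 unchanged, t13 unchanged) — cache 1 kept, no run.
  t17: re-examined; everything it read last time is the same (t4 unchanged, t14 unchanged) — cache -8 kept, no run.
  t18: re-examined; everything it read last time is the same (t17 unchanged, t16 unchanged) — cache -8 kept, no run.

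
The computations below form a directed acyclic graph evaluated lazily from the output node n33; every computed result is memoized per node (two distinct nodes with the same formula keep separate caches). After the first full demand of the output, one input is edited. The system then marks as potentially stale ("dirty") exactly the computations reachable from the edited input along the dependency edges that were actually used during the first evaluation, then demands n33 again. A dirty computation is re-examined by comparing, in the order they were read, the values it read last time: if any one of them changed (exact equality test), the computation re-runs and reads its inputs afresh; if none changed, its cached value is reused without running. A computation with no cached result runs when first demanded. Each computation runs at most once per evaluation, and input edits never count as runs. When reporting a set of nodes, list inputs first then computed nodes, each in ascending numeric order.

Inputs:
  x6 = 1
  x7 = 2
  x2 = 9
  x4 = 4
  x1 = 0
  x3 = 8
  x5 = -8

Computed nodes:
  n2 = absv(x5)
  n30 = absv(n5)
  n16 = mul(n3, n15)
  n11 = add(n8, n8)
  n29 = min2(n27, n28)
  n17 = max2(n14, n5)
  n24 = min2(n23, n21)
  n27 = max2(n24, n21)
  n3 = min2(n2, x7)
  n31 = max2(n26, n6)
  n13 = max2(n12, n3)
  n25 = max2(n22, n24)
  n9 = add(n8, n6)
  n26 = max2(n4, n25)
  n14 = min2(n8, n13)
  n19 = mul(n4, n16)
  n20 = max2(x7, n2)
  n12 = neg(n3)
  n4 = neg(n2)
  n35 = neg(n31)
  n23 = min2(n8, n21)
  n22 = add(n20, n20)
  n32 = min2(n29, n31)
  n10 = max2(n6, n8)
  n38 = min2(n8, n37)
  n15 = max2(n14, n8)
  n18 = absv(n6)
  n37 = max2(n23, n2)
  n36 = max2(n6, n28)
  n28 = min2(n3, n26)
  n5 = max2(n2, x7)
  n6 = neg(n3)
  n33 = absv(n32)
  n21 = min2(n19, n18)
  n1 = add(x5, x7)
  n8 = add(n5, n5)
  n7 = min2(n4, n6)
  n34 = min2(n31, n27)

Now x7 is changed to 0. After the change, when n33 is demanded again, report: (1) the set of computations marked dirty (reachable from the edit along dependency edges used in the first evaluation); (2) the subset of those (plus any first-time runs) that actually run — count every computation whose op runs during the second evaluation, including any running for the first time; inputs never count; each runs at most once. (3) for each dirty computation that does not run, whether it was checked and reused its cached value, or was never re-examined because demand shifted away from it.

First demand of the output computes:
  n2 = absv(-8) = 8
  n3 = min2(8, 2) = 2
  n4 = neg(8) = -8
  n5 = max2(8, 2) = 8
  n6 = neg(2) = -2
  n8 = add(8, 8) = 16
  n12 = neg(2) = -2
  n13 = max2(-2, 2) = 2
  n14 = min2(16, 2) = 2
  n15 = max2(2, 16) = 16
  n16 = mul(2, 16) = 32
  n18 = absv(-2) = 2
  n19 = mul(-8, 32) = -256
  n20 = max2(2, 8) = 8
  n21 = min2(-256, 2) = -256
  n22 = add(8, 8) = 16
  n23 = min2(16, -256) = -256
  n24 = min2(-256, -256) = -256
  n25 = max2(16, -256) = 16
  n26 = max2(-8, 16) = 16
  n27 = max2(-256, -256) = -256
  n28 = min2(2, 16) = 2
  n29 = min2(-256, 2) = -256
  n31 = max2(16, -2) = 16
  n32 = min2(-256, 16) = -256
  n33 = absv(-256) = 256

After the edit, cleaning proceeds:
  n3: a read changed (x7 2->0) — executes, giving 0.
  n5: a read changed (x7 2->0) — executes, giving 8 — identical to its old value.
  n6: a read changed (n3 2->0) — executes, giving 0.
  n8: dirty, but its reads are unchanged (n5 unchanged, n5 unchanged); cached 16 stands.
  n12: a read changed (n3 2->0) — executes, giving 0.
  n13: a read changed (n12 -2->0; n3 2->0) — executes, giving 0.
  n14: a read changed (n13 2->0) — executes, giving 0.
  n15: a read changed (n14 2->0) — executes, giving 16 — identical to its old value.
  n16: a read changed (n3 2->0) — executes, giving 0.
  n18: a read changed (n6 -2->0) — executes, giving 0.
  n19: a read changed (n16 32->0) — executes, giving 0.
  n20: a read changed (x7 2->0) — executes, giving 8 — identical to its old value.
  n21: a read changed (n19 -256->0; n18 2->0) — executes, giving 0.
  n22: dirty, but its reads are unchanged (n20 unchanged, n20 unchanged); cached 16 stands.
  n23: a read changed (n21 -256->0) — executes, giving 0.
  n24: a read changed (n23 -256->0; n21 -256->0) — executes, giving 0.
  n25: a read changed (n24 -256->0) — executes, giving 16 — identical to its old value.
  n26: dirty, but its reads are unchanged (n4 unchanged, n25 unchanged); cached 16 stands.
  n27: a read changed (n24 -256->0; n21 -256->0) — executes, giving 0.
  n28: a read changed (n3 2->0) — executes, giving 0.
  n29: a read changed (n27 -256->0; n28 2->0) — executes, giving 0.
  n31: a read changed (n6 -2->0) — executes, giving 16 — identical to its old value.
  n32: a read changed (n29 -256->0) — executes, giving 0.
  n33: a read changed (n32 -256->0) — executes, giving 0.

Note where the cutoff bites: n8 is checked, finds nothing changed, and keeps its cache.

The edit dirties: n3, n5, n6, n8, n12, n13, n14, n15, n16, n18, n19, n20, n21, n22, n23, n24, n25, n26, n27, n28, n29, n31, n32, n33.
21 computations run: n3, n5, n6, n12, n13, n14, n15, n16, n18, n19, n20, n21, n23, n24, n25, n27, n28, n29, n31, n32, n33.
Cache hits after checking: n8, n22, n26.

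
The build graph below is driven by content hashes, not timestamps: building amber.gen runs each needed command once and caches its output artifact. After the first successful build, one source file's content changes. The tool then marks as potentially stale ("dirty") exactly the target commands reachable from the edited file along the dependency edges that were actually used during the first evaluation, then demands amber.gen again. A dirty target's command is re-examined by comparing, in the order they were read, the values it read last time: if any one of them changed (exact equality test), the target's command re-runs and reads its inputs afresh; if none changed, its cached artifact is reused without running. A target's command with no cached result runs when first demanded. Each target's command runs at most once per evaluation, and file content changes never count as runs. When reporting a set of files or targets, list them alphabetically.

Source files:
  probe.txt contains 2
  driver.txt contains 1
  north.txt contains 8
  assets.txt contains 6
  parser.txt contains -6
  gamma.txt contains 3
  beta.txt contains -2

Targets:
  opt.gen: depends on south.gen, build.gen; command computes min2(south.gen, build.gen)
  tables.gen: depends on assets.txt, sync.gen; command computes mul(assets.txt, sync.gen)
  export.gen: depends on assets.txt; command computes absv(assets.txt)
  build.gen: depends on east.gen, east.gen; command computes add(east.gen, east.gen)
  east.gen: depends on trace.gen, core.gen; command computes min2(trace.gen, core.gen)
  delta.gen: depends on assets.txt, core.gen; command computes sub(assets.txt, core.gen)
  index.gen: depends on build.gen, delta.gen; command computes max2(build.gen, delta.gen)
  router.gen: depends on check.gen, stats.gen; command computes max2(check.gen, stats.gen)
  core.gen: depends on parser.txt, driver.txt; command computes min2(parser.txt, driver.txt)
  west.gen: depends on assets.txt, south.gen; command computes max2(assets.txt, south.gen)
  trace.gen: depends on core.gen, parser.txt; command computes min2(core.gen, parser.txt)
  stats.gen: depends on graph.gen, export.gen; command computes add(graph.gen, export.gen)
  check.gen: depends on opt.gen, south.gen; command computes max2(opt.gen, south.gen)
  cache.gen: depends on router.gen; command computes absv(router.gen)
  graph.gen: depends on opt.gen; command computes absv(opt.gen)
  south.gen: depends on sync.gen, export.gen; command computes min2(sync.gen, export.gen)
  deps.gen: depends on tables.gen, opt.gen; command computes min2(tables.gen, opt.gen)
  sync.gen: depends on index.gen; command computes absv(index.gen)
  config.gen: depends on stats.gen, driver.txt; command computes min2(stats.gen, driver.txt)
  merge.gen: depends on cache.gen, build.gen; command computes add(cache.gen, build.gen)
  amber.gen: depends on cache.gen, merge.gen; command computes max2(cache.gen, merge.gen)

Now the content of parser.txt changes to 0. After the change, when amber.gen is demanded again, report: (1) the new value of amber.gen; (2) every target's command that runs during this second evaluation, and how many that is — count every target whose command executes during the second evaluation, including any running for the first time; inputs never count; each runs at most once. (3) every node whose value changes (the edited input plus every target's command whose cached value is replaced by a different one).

amber.gen now evaluates to 6.
Run set: amber.gen, build.gen, cache.gen, check.gen, core.gen, delta.gen, east.gen, graph.gen, index.gen, merge.gen, opt.gen, router.gen, south.gen, stats.gen, sync.gen, trace.gen (16 run).
Changed values: amber.gen, build.gen, cache.gen, core.gen, delta.gen, east.gen, graph.gen, index.gen, opt.gen, parser.txt, router.gen, stats.gen, sync.gen, trace.gen.

Initial pass — values computed on the first demand:
  core.gen = min2(-6, 1) = -6
  delta.gen = sub(6, -6) = 12
  export.gen = absv(6) = 6
  trace.gen = min2(-6, -6) = -6
  east.gen = min2(-6, -6) = -6
  build.gen = add(-6, -6) = -12
  index.gen = max2(-12, 12) = 12
  sync.gen = absv(12) = 12
  south.gen = min2(12, 6) = 6
  opt.gen = min2(6, -12) = -12
  check.gen = max2(-12, 6) = 6
  graph.gen = absv(-12) = 12
  stats.gen = add(12, 6) = 18
  router.gen = max2(6, 18) = 18
  cache.gen = absv(18) = 18
  merge.gen = add(18, -12) = 6
  amber.gen = max2(18, 6) = 18

Second demand — change propagation:
  core.gen: re-runs because parser.txt -6->0; new result 0.
  delta.gen: re-runs because core.gen -6->0; new result 6.
  trace.gen: re-runs because core.gen -6->0; parser.txt -6->0; new result 0.
  east.gen: re-runs because trace.gen -6->0; core.gen -6->0; new result 0.
  build.gen: re-runs because east.gen -6->0; east.gen -6->0; new result 0.
  index.gen: re-runs because build.gen -12->0; delta.gen 12->6; new result 6.
  sync.gen: re-runs because index.gen 12->6; new result 6.
  south.gen: re-runs because sync.gen 12->6; new result 6 (unchanged).
  opt.gen: re-runs because build.gen -12->0; new result 0.
  check.gen: re-runs because opt.gen -12->0; new result 6 (unchanged).
  graph.gen: re-runs because opt.gen -12->0; new result 0.
  stats.gen: re-runs because graph.gen 12->0; new result 6.
  router.gen: re-runs because stats.gen 18->6; new result 6.
  cache.gen: re-runs because router.gen 18->6; new result 6.
  merge.gen: re-runs because cache.gen 18->6; build.gen -12->0; new result 6 (unchanged).
  amber.gen: re-runs because cache.gen 18->6; new result 6.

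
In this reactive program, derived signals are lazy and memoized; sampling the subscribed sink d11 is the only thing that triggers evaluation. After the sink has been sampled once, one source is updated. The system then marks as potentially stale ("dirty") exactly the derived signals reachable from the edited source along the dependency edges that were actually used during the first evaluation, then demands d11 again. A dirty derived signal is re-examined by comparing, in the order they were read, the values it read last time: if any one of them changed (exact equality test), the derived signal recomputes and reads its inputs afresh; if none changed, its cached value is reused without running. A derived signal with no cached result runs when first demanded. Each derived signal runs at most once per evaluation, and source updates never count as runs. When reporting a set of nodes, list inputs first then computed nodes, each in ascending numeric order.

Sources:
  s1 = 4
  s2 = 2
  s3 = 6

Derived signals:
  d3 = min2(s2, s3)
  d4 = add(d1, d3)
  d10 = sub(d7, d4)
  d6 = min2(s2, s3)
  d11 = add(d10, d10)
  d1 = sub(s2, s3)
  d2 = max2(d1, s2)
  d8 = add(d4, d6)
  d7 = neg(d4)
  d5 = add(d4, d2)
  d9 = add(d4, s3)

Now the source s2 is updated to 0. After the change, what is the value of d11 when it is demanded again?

First demand of the output computes:
  d1 = sub(2, 6) = -4
  d3 = min2(2, 6) = 2
  d4 = add(-4, 2) = -2
  d7 = neg(-2) = 2
  d10 = sub(2, -2) = 4
  d11 = add(4, 4) = 8

After the edit, cleaning proceeds:
  d1: a read changed (s2 2->0) — executes, giving -6.
  d3: a read changed (s2 2->0) — executes, giving 0.
  d4: a read changed (d1 -4->-6; d3 2->0) — executes, giving -6.
  d7: a read changed (d4 -2->-6) — executes, giving 6.
  d10: a read changed (d7 2->6; d4 -2->-6) — executes, giving 12.
  d11: a read changed (d10 4->12; d10 4->12) — executes, giving 24.

Demanding d11 again yields 24.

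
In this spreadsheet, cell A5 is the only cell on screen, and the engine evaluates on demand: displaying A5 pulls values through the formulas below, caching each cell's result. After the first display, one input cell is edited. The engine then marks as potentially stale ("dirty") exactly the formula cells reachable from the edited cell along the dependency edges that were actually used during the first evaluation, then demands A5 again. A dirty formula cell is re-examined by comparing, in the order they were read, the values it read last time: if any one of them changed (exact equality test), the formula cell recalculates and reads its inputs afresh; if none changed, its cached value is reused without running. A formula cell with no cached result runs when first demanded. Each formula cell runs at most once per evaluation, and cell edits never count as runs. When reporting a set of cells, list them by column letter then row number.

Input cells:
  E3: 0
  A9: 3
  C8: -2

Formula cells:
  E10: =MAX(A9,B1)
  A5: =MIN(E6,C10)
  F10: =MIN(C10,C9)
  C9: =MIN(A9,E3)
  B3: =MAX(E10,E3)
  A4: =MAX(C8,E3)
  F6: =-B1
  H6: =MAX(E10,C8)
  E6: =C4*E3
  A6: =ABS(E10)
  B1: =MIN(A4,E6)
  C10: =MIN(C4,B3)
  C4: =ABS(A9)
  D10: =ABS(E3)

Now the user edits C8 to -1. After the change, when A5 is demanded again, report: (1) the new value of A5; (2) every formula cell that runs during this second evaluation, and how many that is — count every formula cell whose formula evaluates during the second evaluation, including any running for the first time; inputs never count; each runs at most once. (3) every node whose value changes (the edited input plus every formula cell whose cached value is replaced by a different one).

Initial pass — values computed on the first demand:
  A4 = MAX(-2, 0) = 0
  C4 = ABS(3) = 3
  E6 = 3 * 0 = 0
  B1 = MIN(0, 0) = 0
  E10 = MAX(3, 0) = 3
  B3 = MAX(3, 0) = 3
  C10 = MIN(3, 3) = 3
  A5 = MIN(0, 3) = 0

Second demand — change propagation:
  A4: re-runs because C8 -2->-1; new result 0 (unchanged).
  B1: re-examined; everything it read last time is the same (A4 unchanged, E6 unchanged) — cache 0 kept, no run.
  E10: re-examined; everything it read last time is the same (A9 unchanged, B1 unchanged) — cache 3 kept, no run.
  B3: re-examined; everything it read last time is the same (E10 unchanged, E3 unchanged) — cache 3 kept, no run.
  C10: re-examined; everything it read last time is the same (C4 unchanged, B3 unchanged) — cache 3 kept, no run.
  A5: re-examined; everything it read last time is the same (E6 unchanged, C10 unchanged) — cache 0 kept, no run.

The important point: A4 recomputes to an identical value, and the output ends up unchanged.

A5 now evaluates to 0.
Run set: A4 (1 run).
Changed values: C8.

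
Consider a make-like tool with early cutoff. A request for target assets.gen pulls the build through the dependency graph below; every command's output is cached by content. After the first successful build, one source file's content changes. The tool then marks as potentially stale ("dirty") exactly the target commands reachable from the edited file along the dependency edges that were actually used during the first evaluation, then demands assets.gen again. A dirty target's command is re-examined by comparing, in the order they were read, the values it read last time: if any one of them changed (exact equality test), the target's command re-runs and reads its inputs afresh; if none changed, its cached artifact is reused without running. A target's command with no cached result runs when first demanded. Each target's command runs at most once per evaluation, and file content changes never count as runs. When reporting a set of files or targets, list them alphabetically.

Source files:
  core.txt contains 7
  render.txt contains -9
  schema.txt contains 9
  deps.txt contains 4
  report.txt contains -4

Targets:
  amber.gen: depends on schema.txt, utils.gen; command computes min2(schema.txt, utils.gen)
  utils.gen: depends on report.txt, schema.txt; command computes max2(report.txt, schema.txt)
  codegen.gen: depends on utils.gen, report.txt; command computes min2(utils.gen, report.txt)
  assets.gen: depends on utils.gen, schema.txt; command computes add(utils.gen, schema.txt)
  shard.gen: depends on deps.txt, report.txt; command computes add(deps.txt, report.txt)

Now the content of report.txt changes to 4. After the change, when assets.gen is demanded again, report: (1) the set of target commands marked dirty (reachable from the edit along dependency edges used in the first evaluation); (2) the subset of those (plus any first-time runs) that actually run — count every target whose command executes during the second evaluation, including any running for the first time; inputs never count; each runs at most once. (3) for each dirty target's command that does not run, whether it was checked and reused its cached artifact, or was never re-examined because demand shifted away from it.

First demand of the output computes:
  utils.gen = max2(-4, 9) = 9
  assets.gen = add(9, 9) = 18

After the edit, cleaning proceeds:
  utils.gen: a read changed (report.txt -4->4) — executes, giving 9 — identical to its old value.
  assets.gen: dirty, but its reads are unchanged (utils.gen unchanged, schema.txt unchanged); cached 18 stands.

Note the absorption at utils.gen: it re-runs yet its value is the same, leaving the output's value untouched.

The edit dirties: assets.gen, utils.gen.
1 target commands run: utils.gen.
Cache hits after checking: assets.gen.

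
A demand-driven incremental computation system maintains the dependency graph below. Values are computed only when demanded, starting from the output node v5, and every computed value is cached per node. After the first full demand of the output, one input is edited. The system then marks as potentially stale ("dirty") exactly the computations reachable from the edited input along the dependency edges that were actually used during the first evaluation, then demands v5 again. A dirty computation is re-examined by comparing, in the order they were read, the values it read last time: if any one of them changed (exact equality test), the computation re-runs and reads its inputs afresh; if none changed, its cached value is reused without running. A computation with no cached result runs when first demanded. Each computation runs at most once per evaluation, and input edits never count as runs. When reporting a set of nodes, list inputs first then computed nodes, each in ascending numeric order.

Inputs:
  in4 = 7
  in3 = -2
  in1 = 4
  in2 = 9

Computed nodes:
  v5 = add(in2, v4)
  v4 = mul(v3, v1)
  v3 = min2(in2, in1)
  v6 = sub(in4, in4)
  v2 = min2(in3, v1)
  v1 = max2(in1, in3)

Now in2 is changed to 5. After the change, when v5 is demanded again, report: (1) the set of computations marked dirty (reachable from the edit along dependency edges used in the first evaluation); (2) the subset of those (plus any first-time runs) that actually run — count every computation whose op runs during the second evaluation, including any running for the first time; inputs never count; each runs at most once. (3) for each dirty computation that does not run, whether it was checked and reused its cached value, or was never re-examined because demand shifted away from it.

Marked dirty: v3, v4, v5.
Computations that run: v3, v5 — 2 in total.
Checked but reused from cache: v4.
Key observation: the cutoff stops propagation at v4 — its inputs' values are unchanged, so it reuses its cache.

First evaluation (everything demanded from the output):
  v1 = max2(4, -2) = 4
  v3 = min2(9, 4) = 4
  v4 = mul(4, 4) = 16
  v5 = add(9, 16) = 25

Propagation after the edit:
  v3: runs — in2 9->5; result 4 (same value as before).
  v4: checked — values it read are unchanged (v3 unchanged, v1 unchanged); reused cached 16 without running.
  v5: runs — in2 9->5; result 21.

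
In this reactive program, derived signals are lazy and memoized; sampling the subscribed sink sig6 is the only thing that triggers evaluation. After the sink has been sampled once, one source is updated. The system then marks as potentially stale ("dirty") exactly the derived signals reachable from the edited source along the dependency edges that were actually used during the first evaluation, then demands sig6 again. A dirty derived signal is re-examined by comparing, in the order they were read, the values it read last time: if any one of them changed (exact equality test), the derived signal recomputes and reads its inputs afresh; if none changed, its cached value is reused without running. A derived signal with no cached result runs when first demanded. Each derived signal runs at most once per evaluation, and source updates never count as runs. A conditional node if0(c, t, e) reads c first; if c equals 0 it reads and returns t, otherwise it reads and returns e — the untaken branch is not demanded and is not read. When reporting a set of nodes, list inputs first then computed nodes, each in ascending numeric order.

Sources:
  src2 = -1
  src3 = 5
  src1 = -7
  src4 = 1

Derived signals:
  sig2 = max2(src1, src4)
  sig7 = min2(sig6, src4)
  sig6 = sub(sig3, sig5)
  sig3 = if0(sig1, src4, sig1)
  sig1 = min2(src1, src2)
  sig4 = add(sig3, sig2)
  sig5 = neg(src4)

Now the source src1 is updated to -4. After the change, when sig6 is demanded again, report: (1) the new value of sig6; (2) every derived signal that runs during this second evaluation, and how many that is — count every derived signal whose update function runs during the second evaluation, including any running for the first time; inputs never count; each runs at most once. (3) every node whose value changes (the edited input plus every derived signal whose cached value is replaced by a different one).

First demand of the output computes:
  sig1 = min2(-7, -1) = -7
  sig3 = if0(sig1=-7 -> else branch sig1) = -7
  sig5 = neg(1) = -1
  sig6 = sub(-7, -1) = -6

After the edit, cleaning proceeds:
  sig1: a read changed (src1 -7->-4) — executes, giving -4.
  sig3: a read changed (sig1 -7->-4; sig1 -7->-4) — executes, giving -4.
  sig6: a read changed (sig3 -7->-4) — executes, giving -3.

Demanding sig6 again yields -3.
3 derived signals run: sig1, sig3, sig6.
The nodes whose values change: src1, sig1, sig3, sig6.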